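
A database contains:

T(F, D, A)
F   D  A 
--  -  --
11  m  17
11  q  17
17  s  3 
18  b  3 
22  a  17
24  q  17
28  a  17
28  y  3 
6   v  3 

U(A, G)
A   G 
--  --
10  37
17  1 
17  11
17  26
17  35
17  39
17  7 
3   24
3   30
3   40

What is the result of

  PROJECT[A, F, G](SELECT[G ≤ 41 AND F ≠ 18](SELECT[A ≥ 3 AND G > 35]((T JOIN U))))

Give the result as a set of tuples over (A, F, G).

{(17, 11, 39), (17, 22, 39), (17, 24, 39), (17, 28, 39), (3, 17, 40), (3, 28, 40), (3, 6, 40)}

T ⋈ U (natural join on A): {(11, m, 17, 1), (11, m, 17, 11), (11, m, 17, 26), (11, m, 17, 35), (11, m, 17, 39), (11, m, 17, 7), (11, q, 17, 1), (11, q, 17, 11), (11, q, 17, 26), (11, q, 17, 35), (11, q, 17, 39), (11, q, 17, 7), (17, s, 3, 24), (17, s, 3, 30), (17, s, 3, 40), (18, b, 3, 24), (18, b, 3, 30), (18, b, 3, 40), (22, a, 17, 1), (22, a, 17, 11), (22, a, 17, 26), (22, a, 17, 35), (22, a, 17, 39), (22, a, 17, 7), (24, q, 17, 1), (24, q, 17, 11), (24, q, 17, 26), (24, q, 17, 35), (24, q, 17, 39), (24, q, 17, 7), (28, a, 17, 1), (28, a, 17, 11), (28, a, 17, 26), (28, a, 17, 35), (28, a, 17, 39), (28, a, 17, 7), (28, y, 3, 24), (28, y, 3, 30), (28, y, 3, 40), (6, v, 3, 24), (6, v, 3, 30), (6, v, 3, 40)}
σ[A ≥ 3 AND G > 35]: keep tuples satisfying A ≥ 3 AND G > 35 → {(11, m, 17, 39), (11, q, 17, 39), (17, s, 3, 40), (18, b, 3, 40), (22, a, 17, 39), (24, q, 17, 39), (28, a, 17, 39), (28, y, 3, 40), (6, v, 3, 40)}
σ[G ≤ 41 AND F ≠ 18]: keep tuples satisfying G ≤ 41 AND F ≠ 18 → {(11, m, 17, 39), (11, q, 17, 39), (17, s, 3, 40), (22, a, 17, 39), (24, q, 17, 39), (28, a, 17, 39), (28, y, 3, 40), (6, v, 3, 40)}
π_{A, F, G} gives {(17, 11, 39), (17, 22, 39), (17, 24, 39), (17, 28, 39), (3, 17, 40), (3, 28, 40), (3, 6, 40)} (1 duplicate(s) eliminated).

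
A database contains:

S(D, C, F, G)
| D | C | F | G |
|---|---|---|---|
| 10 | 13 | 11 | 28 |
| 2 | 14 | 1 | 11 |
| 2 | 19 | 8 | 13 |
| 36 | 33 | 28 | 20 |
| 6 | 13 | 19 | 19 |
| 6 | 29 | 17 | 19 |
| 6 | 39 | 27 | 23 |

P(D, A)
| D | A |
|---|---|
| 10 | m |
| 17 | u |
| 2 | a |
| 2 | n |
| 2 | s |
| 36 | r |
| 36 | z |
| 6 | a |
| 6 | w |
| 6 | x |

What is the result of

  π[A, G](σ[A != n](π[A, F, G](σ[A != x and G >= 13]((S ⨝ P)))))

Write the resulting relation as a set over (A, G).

{(a, 13), (a, 19), (a, 23), (m, 28), (r, 20), (s, 13), (w, 19), (w, 23), (z, 20)}

S ⋈ P (natural join on D): {(10, 13, 11, 28, m), (2, 14, 1, 11, a), (2, 14, 1, 11, n), (2, 14, 1, 11, s), (2, 19, 8, 13, a), (2, 19, 8, 13, n), (2, 19, 8, 13, s), (36, 33, 28, 20, r), (36, 33, 28, 20, z), (6, 13, 19, 19, a), (6, 13, 19, 19, w), (6, 13, 19, 19, x), (6, 29, 17, 19, a), (6, 29, 17, 19, w), (6, 29, 17, 19, x), (6, 39, 27, 23, a), (6, 39, 27, 23, w), (6, 39, 27, 23, x)}
Filtering on A != x and G >= 13 leaves {(10, 13, 11, 28, m), (2, 19, 8, 13, a), (2, 19, 8, 13, n), (2, 19, 8, 13, s), (36, 33, 28, 20, r), (36, 33, 28, 20, z), (6, 13, 19, 19, a), (6, 13, 19, 19, w), (6, 29, 17, 19, a), (6, 29, 17, 19, w), (6, 39, 27, 23, a), (6, 39, 27, 23, w)}.
π_{A, F, G} gives {(a, 17, 19), (a, 19, 19), (a, 27, 23), (a, 8, 13), (m, 11, 28), (n, 8, 13), (r, 28, 20), (s, 8, 13), (w, 17, 19), (w, 19, 19), (w, 27, 23), (z, 28, 20)}.
Filtering on A != n leaves {(a, 17, 19), (a, 19, 19), (a, 27, 23), (a, 8, 13), (m, 11, 28), (r, 28, 20), (s, 8, 13), (w, 17, 19), (w, 19, 19), (w, 27, 23), (z, 28, 20)}.
π_{A, G} gives {(a, 13), (a, 19), (a, 23), (m, 28), (r, 20), (s, 13), (w, 19), (w, 23), (z, 20)} (2 duplicate(s) eliminated).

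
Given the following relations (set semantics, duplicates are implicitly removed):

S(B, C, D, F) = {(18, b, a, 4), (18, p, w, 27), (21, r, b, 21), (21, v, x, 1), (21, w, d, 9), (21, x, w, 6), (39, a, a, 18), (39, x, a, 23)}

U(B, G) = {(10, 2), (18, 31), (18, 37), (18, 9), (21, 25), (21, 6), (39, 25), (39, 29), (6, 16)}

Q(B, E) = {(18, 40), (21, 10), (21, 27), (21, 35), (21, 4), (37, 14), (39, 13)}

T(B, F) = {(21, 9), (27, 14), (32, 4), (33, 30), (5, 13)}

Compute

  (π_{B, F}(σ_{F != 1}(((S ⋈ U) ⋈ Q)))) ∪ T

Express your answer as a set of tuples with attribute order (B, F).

S ⋈ U (natural join on B): {(18, b, a, 4, 31), (18, b, a, 4, 37), (18, b, a, 4, 9), (18, p, w, 27, 31), (18, p, w, 27, 37), (18, p, w, 27, 9), (21, r, b, 21, 25), (21, r, b, 21, 6), (21, v, x, 1, 25), (21, v, x, 1, 6), (21, w, d, 9, 25), (21, w, d, 9, 6), (21, x, w, 6, 25), (21, x, w, 6, 6), (39, a, a, 18, 25), (39, a, a, 18, 29), (39, x, a, 23, 25), (39, x, a, 23, 29)}
(S ⋈ U) ⋈ Q (natural join on B): {(18, b, a, 4, 31, 40), (18, b, a, 4, 37, 40), (18, b, a, 4, 9, 40), (18, p, w, 27, 31, 40), (18, p, w, 27, 37, 40), (18, p, w, 27, 9, 40), (21, r, b, 21, 25, 10), (21, r, b, 21, 25, 27), (21, r, b, 21, 25, 35), (21, r, b, 21, 25, 4), (21, r, b, 21, 6, 10), (21, r, b, 21, 6, 27), (21, r, b, 21, 6, 35), (21, r, b, 21, 6, 4), (21, v, x, 1, 25, 10), (21, v, x, 1, 25, 27), (21, v, x, 1, 25, 35), (21, v, x, 1, 25, 4), (21, v, x, 1, 6, 10), (21, v, x, 1, 6, 27), (21, v, x, 1, 6, 35), (21, v, x, 1, 6, 4), (21, w, d, 9, 25, 10), (21, w, d, 9, 25, 27), (21, w, d, 9, 25, 35), (21, w, d, 9, 25, 4), (21, w, d, 9, 6, 10), (21, w, d, 9, 6, 27), (21, w, d, 9, 6, 35), (21, w, d, 9, 6, 4), (21, x, w, 6, 25, 10), (21, x, w, 6, 25, 27), (21, x, w, 6, 25, 35), (21, x, w, 6, 25, 4), (21, x, w, 6, 6, 10), (21, x, w, 6, 6, 27), (21, x, w, 6, 6, 35), (21, x, w, 6, 6, 4), (39, a, a, 18, 25, 13), (39, a, a, 18, 29, 13), (39, x, a, 23, 25, 13), (39, x, a, 23, 29, 13)}
Apply σ_{F != 1}; surviving tuples: {(18, b, a, 4, 31, 40), (18, b, a, 4, 37, 40), (18, b, a, 4, 9, 40), (18, p, w, 27, 31, 40), (18, p, w, 27, 37, 40), (18, p, w, 27, 9, 40), (21, r, b, 21, 25, 10), (21, r, b, 21, 25, 27), (21, r, b, 21, 25, 35), (21, r, b, 21, 25, 4), (21, r, b, 21, 6, 10), (21, r, b, 21, 6, 27), (21, r, b, 21, 6, 35), (21, r, b, 21, 6, 4), (21, w, d, 9, 25, 10), (21, w, d, 9, 25, 27), (21, w, d, 9, 25, 35), (21, w, d, 9, 25, 4), (21, w, d, 9, 6, 10), (21, w, d, 9, 6, 27), (21, w, d, 9, 6, 35), (21, w, d, 9, 6, 4), (21, x, w, 6, 25, 10), (21, x, w, 6, 25, 27), (21, x, w, 6, 25, 35), (21, x, w, 6, 25, 4), (21, x, w, 6, 6, 10), (21, x, w, 6, 6, 27), (21, x, w, 6, 6, 35), (21, x, w, 6, 6, 4), (39, a, a, 18, 25, 13), (39, a, a, 18, 29, 13), (39, x, a, 23, 25, 13), (39, x, a, 23, 29, 13)}
Keep only column(s) B, F (27 duplicate(s) eliminated): {(18, 27), (18, 4), (21, 21), (21, 6), (21, 9), (39, 18), (39, 23)}
Taking the union: {(18, 27), (18, 4), (21, 21), (21, 6), (21, 9), (27, 14), (32, 4), (33, 30), (39, 18), (39, 23), (5, 13)}

{(18, 27), (18, 4), (21, 21), (21, 6), (21, 9), (27, 14), (32, 4), (33, 30), (39, 18), (39, 23), (5, 13)}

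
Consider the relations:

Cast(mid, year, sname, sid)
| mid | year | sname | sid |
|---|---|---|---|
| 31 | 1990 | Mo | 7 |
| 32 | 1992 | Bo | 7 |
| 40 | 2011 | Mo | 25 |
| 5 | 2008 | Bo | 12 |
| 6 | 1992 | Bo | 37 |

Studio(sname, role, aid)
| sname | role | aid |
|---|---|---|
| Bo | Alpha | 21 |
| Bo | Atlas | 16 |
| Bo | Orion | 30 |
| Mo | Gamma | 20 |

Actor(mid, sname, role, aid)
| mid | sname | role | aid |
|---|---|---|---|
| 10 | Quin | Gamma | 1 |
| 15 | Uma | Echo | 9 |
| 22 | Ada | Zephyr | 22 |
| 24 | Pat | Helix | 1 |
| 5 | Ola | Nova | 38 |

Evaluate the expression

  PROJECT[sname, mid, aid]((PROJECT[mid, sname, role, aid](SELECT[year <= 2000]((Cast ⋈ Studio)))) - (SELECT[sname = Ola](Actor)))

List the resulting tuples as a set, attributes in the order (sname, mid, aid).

Natural join on sname: {(31, 1990, Mo, 7, Gamma, 20), (32, 1992, Bo, 7, Alpha, 21), (32, 1992, Bo, 7, Atlas, 16), (32, 1992, Bo, 7, Orion, 30), (40, 2011, Mo, 25, Gamma, 20), (5, 2008, Bo, 12, Alpha, 21), (5, 2008, Bo, 12, Atlas, 16), (5, 2008, Bo, 12, Orion, 30), (6, 1992, Bo, 37, Alpha, 21), (6, 1992, Bo, 37, Atlas, 16), (6, 1992, Bo, 37, Orion, 30)}
σ[year <= 2000]: keep tuples satisfying year <= 2000 → {(31, 1990, Mo, 7, Gamma, 20), (32, 1992, Bo, 7, Alpha, 21), (32, 1992, Bo, 7, Atlas, 16), (32, 1992, Bo, 7, Orion, 30), (6, 1992, Bo, 37, Alpha, 21), (6, 1992, Bo, 37, Atlas, 16), (6, 1992, Bo, 37, Orion, 30)}
π_{mid, sname, role, aid} gives {(31, Mo, Gamma, 20), (32, Bo, Alpha, 21), (32, Bo, Atlas, 16), (32, Bo, Orion, 30), (6, Bo, Alpha, 21), (6, Bo, Atlas, 16), (6, Bo, Orion, 30)}.
σ[sname = Ola]: keep tuples satisfying sname = Ola → {(5, Ola, Nova, 38)}
Taking the difference: {(31, Mo, Gamma, 20), (32, Bo, Alpha, 21), (32, Bo, Atlas, 16), (32, Bo, Orion, 30), (6, Bo, Alpha, 21), (6, Bo, Atlas, 16), (6, Bo, Orion, 30)}
π_{sname, mid, aid} gives {(Bo, 32, 16), (Bo, 32, 21), (Bo, 32, 30), (Bo, 6, 16), (Bo, 6, 21), (Bo, 6, 30), (Mo, 31, 20)}.

{(Bo, 32, 16), (Bo, 32, 21), (Bo, 32, 30), (Bo, 6, 16), (Bo, 6, 21), (Bo, 6, 30), (Mo, 31, 20)}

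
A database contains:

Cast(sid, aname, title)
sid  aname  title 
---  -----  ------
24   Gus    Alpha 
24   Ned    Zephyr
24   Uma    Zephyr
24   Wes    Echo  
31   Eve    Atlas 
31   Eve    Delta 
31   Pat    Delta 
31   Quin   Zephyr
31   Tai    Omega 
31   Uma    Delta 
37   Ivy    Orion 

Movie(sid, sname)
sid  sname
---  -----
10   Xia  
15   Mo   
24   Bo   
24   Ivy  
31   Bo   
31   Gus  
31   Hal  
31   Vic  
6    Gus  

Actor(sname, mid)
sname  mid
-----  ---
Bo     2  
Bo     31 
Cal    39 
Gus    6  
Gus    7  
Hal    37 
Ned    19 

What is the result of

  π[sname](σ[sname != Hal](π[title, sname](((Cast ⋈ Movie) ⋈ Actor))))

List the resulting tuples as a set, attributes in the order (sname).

{Bo, Gus}

Joining Cast and Movie on sid yields {(24, Gus, Alpha, Bo), (24, Gus, Alpha, Ivy), (24, Ned, Zephyr, Bo), (24, Ned, Zephyr, Ivy), (24, Uma, Zephyr, Bo), (24, Uma, Zephyr, Ivy), (24, Wes, Echo, Bo), (24, Wes, Echo, Ivy), (31, Eve, Atlas, Bo), (31, Eve, Atlas, Gus), (31, Eve, Atlas, Hal), (31, Eve, Atlas, Vic), (31, Eve, Delta, Bo), (31, Eve, Delta, Gus), (31, Eve, Delta, Hal), (31, Eve, Delta, Vic), (31, Pat, Delta, Bo), (31, Pat, Delta, Gus), (31, Pat, Delta, Hal), (31, Pat, Delta, Vic), (31, Quin, Zephyr, Bo), (31, Quin, Zephyr, Gus), (31, Quin, Zephyr, Hal), (31, Quin, Zephyr, Vic), (31, Tai, Omega, Bo), (31, Tai, Omega, Gus), (31, Tai, Omega, Hal), (31, Tai, Omega, Vic), (31, Uma, Delta, Bo), (31, Uma, Delta, Gus), (31, Uma, Delta, Hal), (31, Uma, Delta, Vic)}.
Joining (Cast ⋈ Movie) and Actor on sname yields {(24, Gus, Alpha, Bo, 2), (24, Gus, Alpha, Bo, 31), (24, Ned, Zephyr, Bo, 2), (24, Ned, Zephyr, Bo, 31), (24, Uma, Zephyr, Bo, 2), (24, Uma, Zephyr, Bo, 31), (24, Wes, Echo, Bo, 2), (24, Wes, Echo, Bo, 31), (31, Eve, Atlas, Bo, 2), (31, Eve, Atlas, Bo, 31), (31, Eve, Atlas, Gus, 6), (31, Eve, Atlas, Gus, 7), (31, Eve, Atlas, Hal, 37), (31, Eve, Delta, Bo, 2), (31, Eve, Delta, Bo, 31), (31, Eve, Delta, Gus, 6), (31, Eve, Delta, Gus, 7), (31, Eve, Delta, Hal, 37), (31, Pat, Delta, Bo, 2), (31, Pat, Delta, Bo, 31), (31, Pat, Delta, Gus, 6), (31, Pat, Delta, Gus, 7), (31, Pat, Delta, Hal, 37), (31, Quin, Zephyr, Bo, 2), (31, Quin, Zephyr, Bo, 31), (31, Quin, Zephyr, Gus, 6), (31, Quin, Zephyr, Gus, 7), (31, Quin, Zephyr, Hal, 37), (31, Tai, Omega, Bo, 2), (31, Tai, Omega, Bo, 31), (31, Tai, Omega, Gus, 6), (31, Tai, Omega, Gus, 7), (31, Tai, Omega, Hal, 37), (31, Uma, Delta, Bo, 2), (31, Uma, Delta, Bo, 31), (31, Uma, Delta, Gus, 6), (31, Uma, Delta, Gus, 7), (31, Uma, Delta, Hal, 37)}.
π_{title, sname} gives {(Alpha, Bo), (Atlas, Bo), (Atlas, Gus), (Atlas, Hal), (Delta, Bo), (Delta, Gus), (Delta, Hal), (Echo, Bo), (Omega, Bo), (Omega, Gus), (Omega, Hal), (Zephyr, Bo), (Zephyr, Gus), (Zephyr, Hal)} (24 duplicate(s) eliminated).
σ[sname != Hal]: keep tuples satisfying sname != Hal → {(Alpha, Bo), (Atlas, Bo), (Atlas, Gus), (Delta, Bo), (Delta, Gus), (Echo, Bo), (Omega, Bo), (Omega, Gus), (Zephyr, Bo), (Zephyr, Gus)}
π_{sname} gives {Bo, Gus} (8 duplicate(s) eliminated).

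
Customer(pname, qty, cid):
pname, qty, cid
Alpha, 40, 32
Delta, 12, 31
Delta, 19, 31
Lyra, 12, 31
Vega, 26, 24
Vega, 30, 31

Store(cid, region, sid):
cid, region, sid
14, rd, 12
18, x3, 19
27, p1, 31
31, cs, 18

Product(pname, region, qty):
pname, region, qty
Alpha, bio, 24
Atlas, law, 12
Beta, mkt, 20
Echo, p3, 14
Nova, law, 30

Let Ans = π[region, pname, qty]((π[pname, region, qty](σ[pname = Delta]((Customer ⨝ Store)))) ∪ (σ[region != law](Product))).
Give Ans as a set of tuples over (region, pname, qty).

Joining Customer and Store on cid yields {(Delta, 12, 31, cs, 18), (Delta, 19, 31, cs, 18), (Lyra, 12, 31, cs, 18), (Vega, 30, 31, cs, 18)}.
Apply σ_{pname = Delta}; surviving tuples: {(Delta, 12, 31, cs, 18), (Delta, 19, 31, cs, 18)}
Keep only column(s) pname, region, qty: {(Delta, cs, 12), (Delta, cs, 19)}
Apply σ_{region != law}; surviving tuples: {(Alpha, bio, 24), (Beta, mkt, 20), (Echo, p3, 14)}
Set union of the two operands is {(Alpha, bio, 24), (Beta, mkt, 20), (Delta, cs, 12), (Delta, cs, 19), (Echo, p3, 14)}.
Keep only column(s) region, pname, qty: {(bio, Alpha, 24), (cs, Delta, 12), (cs, Delta, 19), (mkt, Beta, 20), (p3, Echo, 14)}

{(bio, Alpha, 24), (cs, Delta, 12), (cs, Delta, 19), (mkt, Beta, 20), (p3, Echo, 14)}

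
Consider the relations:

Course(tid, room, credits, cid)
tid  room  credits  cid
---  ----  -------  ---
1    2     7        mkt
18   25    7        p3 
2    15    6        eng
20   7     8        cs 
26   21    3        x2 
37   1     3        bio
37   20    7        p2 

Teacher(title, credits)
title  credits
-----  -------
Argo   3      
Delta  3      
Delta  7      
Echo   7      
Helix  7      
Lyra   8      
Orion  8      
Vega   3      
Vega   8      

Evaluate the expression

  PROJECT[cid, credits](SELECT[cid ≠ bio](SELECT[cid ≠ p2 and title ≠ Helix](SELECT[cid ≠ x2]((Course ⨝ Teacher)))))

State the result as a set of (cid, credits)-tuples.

{(cs, 8), (mkt, 7), (p3, 7)}

Course ⋈ Teacher (natural join on credits): {(1, 2, 7, mkt, Delta), (1, 2, 7, mkt, Echo), (1, 2, 7, mkt, Helix), (18, 25, 7, p3, Delta), (18, 25, 7, p3, Echo), (18, 25, 7, p3, Helix), (20, 7, 8, cs, Lyra), (20, 7, 8, cs, Orion), (20, 7, 8, cs, Vega), (26, 21, 3, x2, Argo), (26, 21, 3, x2, Delta), (26, 21, 3, x2, Vega), (37, 1, 3, bio, Argo), (37, 1, 3, bio, Delta), (37, 1, 3, bio, Vega), (37, 20, 7, p2, Delta), (37, 20, 7, p2, Echo), (37, 20, 7, p2, Helix)}
Selection cid ≠ x2: {(1, 2, 7, mkt, Delta), (1, 2, 7, mkt, Echo), (1, 2, 7, mkt, Helix), (18, 25, 7, p3, Delta), (18, 25, 7, p3, Echo), (18, 25, 7, p3, Helix), (20, 7, 8, cs, Lyra), (20, 7, 8, cs, Orion), (20, 7, 8, cs, Vega), (37, 1, 3, bio, Argo), (37, 1, 3, bio, Delta), (37, 1, 3, bio, Vega), (37, 20, 7, p2, Delta), (37, 20, 7, p2, Echo), (37, 20, 7, p2, Helix)}
Selection cid ≠ p2 and title ≠ Helix: {(1, 2, 7, mkt, Delta), (1, 2, 7, mkt, Echo), (18, 25, 7, p3, Delta), (18, 25, 7, p3, Echo), (20, 7, 8, cs, Lyra), (20, 7, 8, cs, Orion), (20, 7, 8, cs, Vega), (37, 1, 3, bio, Argo), (37, 1, 3, bio, Delta), (37, 1, 3, bio, Vega)}
Selection cid ≠ bio: {(1, 2, 7, mkt, Delta), (1, 2, 7, mkt, Echo), (18, 25, 7, p3, Delta), (18, 25, 7, p3, Echo), (20, 7, 8, cs, Lyra), (20, 7, 8, cs, Orion), (20, 7, 8, cs, Vega)}
Projecting to cid, credits (4 duplicate(s) eliminated): {(cs, 8), (mkt, 7), (p3, 7)}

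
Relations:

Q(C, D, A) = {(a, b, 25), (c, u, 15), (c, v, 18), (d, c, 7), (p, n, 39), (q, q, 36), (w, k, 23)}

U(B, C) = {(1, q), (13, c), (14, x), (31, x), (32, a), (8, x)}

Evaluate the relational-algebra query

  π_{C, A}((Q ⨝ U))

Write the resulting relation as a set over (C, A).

{(a, 25), (c, 15), (c, 18), (q, 36)}

Joining Q and U on C yields {(a, b, 25, 32), (c, u, 15, 13), (c, v, 18, 13), (q, q, 36, 1)}.
Projecting to C, A: {(a, 25), (c, 15), (c, 18), (q, 36)}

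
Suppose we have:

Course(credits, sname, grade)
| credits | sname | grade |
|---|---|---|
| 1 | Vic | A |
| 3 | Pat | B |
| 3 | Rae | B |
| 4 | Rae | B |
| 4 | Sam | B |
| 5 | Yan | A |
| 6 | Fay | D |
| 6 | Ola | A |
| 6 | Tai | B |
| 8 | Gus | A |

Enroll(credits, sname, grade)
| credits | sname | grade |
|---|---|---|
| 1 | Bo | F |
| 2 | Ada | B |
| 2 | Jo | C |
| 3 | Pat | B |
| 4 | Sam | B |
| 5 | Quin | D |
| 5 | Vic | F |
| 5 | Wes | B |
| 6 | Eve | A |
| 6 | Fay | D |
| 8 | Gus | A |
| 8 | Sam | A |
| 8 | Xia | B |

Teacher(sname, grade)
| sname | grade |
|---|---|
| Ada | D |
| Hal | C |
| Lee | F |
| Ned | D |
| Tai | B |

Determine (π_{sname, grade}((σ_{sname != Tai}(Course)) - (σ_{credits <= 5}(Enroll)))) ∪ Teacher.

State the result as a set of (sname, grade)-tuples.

{(Ada, D), (Fay, D), (Gus, A), (Hal, C), (Lee, F), (Ned, D), (Ola, A), (Rae, B), (Tai, B), (Vic, A), (Yan, A)}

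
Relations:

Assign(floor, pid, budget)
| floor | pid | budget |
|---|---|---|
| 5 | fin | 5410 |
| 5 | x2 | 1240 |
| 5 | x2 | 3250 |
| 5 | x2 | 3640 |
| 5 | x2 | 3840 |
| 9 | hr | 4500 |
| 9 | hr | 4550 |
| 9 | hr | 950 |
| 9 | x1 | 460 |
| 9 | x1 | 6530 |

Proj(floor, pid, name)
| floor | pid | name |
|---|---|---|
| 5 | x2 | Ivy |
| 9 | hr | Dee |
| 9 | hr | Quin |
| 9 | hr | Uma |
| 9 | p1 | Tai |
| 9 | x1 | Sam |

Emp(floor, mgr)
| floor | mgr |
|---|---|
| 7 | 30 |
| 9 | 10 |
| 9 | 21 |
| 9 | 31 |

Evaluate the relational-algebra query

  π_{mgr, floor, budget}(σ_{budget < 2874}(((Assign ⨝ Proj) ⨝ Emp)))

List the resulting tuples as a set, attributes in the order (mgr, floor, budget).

{(10, 9, 460), (10, 9, 950), (21, 9, 460), (21, 9, 950), (31, 9, 460), (31, 9, 950)}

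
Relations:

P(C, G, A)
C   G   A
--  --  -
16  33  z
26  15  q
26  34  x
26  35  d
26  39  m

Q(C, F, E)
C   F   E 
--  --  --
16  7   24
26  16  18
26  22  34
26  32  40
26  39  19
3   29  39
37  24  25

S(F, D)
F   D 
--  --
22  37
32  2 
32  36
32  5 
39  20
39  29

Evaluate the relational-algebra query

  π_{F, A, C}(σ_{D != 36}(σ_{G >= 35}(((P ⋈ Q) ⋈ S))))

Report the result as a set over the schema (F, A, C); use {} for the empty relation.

Natural join on C: {(16, 33, z, 7, 24), (26, 15, q, 16, 18), (26, 15, q, 22, 34), (26, 15, q, 32, 40), (26, 15, q, 39, 19), (26, 34, x, 16, 18), (26, 34, x, 22, 34), (26, 34, x, 32, 40), (26, 34, x, 39, 19), (26, 35, d, 16, 18), (26, 35, d, 22, 34), (26, 35, d, 32, 40), (26, 35, d, 39, 19), (26, 39, m, 16, 18), (26, 39, m, 22, 34), (26, 39, m, 32, 40), (26, 39, m, 39, 19)}
Natural join on F: {(26, 15, q, 22, 34, 37), (26, 15, q, 32, 40, 2), (26, 15, q, 32, 40, 36), (26, 15, q, 32, 40, 5), (26, 15, q, 39, 19, 20), (26, 15, q, 39, 19, 29), (26, 34, x, 22, 34, 37), (26, 34, x, 32, 40, 2), (26, 34, x, 32, 40, 36), (26, 34, x, 32, 40, 5), (26, 34, x, 39, 19, 20), (26, 34, x, 39, 19, 29), (26, 35, d, 22, 34, 37), (26, 35, d, 32, 40, 2), (26, 35, d, 32, 40, 36), (26, 35, d, 32, 40, 5), (26, 35, d, 39, 19, 20), (26, 35, d, 39, 19, 29), (26, 39, m, 22, 34, 37), (26, 39, m, 32, 40, 2), (26, 39, m, 32, 40, 36), (26, 39, m, 32, 40, 5), (26, 39, m, 39, 19, 20), (26, 39, m, 39, 19, 29)}
Filtering on G >= 35 leaves {(26, 35, d, 22, 34, 37), (26, 35, d, 32, 40, 2), (26, 35, d, 32, 40, 36), (26, 35, d, 32, 40, 5), (26, 35, d, 39, 19, 20), (26, 35, d, 39, 19, 29), (26, 39, m, 22, 34, 37), (26, 39, m, 32, 40, 2), (26, 39, m, 32, 40, 36), (26, 39, m, 32, 40, 5), (26, 39, m, 39, 19, 20), (26, 39, m, 39, 19, 29)}.
Filtering on D != 36 leaves {(26, 35, d, 22, 34, 37), (26, 35, d, 32, 40, 2), (26, 35, d, 32, 40, 5), (26, 35, d, 39, 19, 20), (26, 35, d, 39, 19, 29), (26, 39, m, 22, 34, 37), (26, 39, m, 32, 40, 2), (26, 39, m, 32, 40, 5), (26, 39, m, 39, 19, 20), (26, 39, m, 39, 19, 29)}.
Projecting to F, A, C (4 duplicate(s) eliminated): {(22, d, 26), (22, m, 26), (32, d, 26), (32, m, 26), (39, d, 26), (39, m, 26)}

{(22, d, 26), (22, m, 26), (32, d, 26), (32, m, 26), (39, d, 26), (39, m, 26)}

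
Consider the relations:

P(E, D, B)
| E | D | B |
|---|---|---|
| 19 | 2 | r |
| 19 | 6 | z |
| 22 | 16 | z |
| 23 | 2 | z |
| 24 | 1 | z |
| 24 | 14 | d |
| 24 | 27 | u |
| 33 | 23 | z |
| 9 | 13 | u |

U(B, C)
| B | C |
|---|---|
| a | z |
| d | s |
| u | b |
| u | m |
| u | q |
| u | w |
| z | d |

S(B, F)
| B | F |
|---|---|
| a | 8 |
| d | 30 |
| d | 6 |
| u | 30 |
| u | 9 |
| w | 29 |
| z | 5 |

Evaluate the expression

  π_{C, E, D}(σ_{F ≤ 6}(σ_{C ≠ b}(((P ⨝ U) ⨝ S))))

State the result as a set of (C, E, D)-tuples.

Joining P and U on B yields {(19, 6, z, d), (22, 16, z, d), (23, 2, z, d), (24, 1, z, d), (24, 14, d, s), (24, 27, u, b), (24, 27, u, m), (24, 27, u, q), (24, 27, u, w), (33, 23, z, d), (9, 13, u, b), (9, 13, u, m), (9, 13, u, q), (9, 13, u, w)}.
Joining (P ⨝ U) and S on B yields {(19, 6, z, d, 5), (22, 16, z, d, 5), (23, 2, z, d, 5), (24, 1, z, d, 5), (24, 14, d, s, 30), (24, 14, d, s, 6), (24, 27, u, b, 30), (24, 27, u, b, 9), (24, 27, u, m, 30), (24, 27, u, m, 9), (24, 27, u, q, 30), (24, 27, u, q, 9), (24, 27, u, w, 30), (24, 27, u, w, 9), (33, 23, z, d, 5), (9, 13, u, b, 30), (9, 13, u, b, 9), (9, 13, u, m, 30), (9, 13, u, m, 9), (9, 13, u, q, 30), (9, 13, u, q, 9), (9, 13, u, w, 30), (9, 13, u, w, 9)}.
Apply σ_{C ≠ b}; surviving tuples: {(19, 6, z, d, 5), (22, 16, z, d, 5), (23, 2, z, d, 5), (24, 1, z, d, 5), (24, 14, d, s, 30), (24, 14, d, s, 6), (24, 27, u, m, 30), (24, 27, u, m, 9), (24, 27, u, q, 30), (24, 27, u, q, 9), (24, 27, u, w, 30), (24, 27, u, w, 9), (33, 23, z, d, 5), (9, 13, u, m, 30), (9, 13, u, m, 9), (9, 13, u, q, 30), (9, 13, u, q, 9), (9, 13, u, w, 30), (9, 13, u, w, 9)}
Apply σ_{F ≤ 6}; surviving tuples: {(19, 6, z, d, 5), (22, 16, z, d, 5), (23, 2, z, d, 5), (24, 1, z, d, 5), (24, 14, d, s, 6), (33, 23, z, d, 5)}
Projecting to C, E, D: {(d, 19, 6), (d, 22, 16), (d, 23, 2), (d, 24, 1), (d, 33, 23), (s, 24, 14)}

{(d, 19, 6), (d, 22, 16), (d, 23, 2), (d, 24, 1), (d, 33, 23), (s, 24, 14)}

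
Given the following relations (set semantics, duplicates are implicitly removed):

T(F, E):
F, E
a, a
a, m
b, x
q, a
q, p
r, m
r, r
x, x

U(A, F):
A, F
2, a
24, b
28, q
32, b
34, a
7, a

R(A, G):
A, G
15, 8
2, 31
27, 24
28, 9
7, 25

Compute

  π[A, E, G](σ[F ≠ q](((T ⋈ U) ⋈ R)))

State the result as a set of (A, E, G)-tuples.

{(2, a, 31), (2, m, 31), (7, a, 25), (7, m, 25)}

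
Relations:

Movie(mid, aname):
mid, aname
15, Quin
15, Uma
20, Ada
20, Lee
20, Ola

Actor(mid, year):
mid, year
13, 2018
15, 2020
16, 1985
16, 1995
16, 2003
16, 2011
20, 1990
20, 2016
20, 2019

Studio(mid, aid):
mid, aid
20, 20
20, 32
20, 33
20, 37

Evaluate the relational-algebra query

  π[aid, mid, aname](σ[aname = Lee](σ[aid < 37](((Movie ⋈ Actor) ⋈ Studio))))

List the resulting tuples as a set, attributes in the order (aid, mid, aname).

Joining Movie and Actor on mid yields {(15, Quin, 2020), (15, Uma, 2020), (20, Ada, 1990), (20, Ada, 2016), (20, Ada, 2019), (20, Lee, 1990), (20, Lee, 2016), (20, Lee, 2019), (20, Ola, 1990), (20, Ola, 2016), (20, Ola, 2019)}.
Joining (Movie ⋈ Actor) and Studio on mid yields {(20, Ada, 1990, 20), (20, Ada, 1990, 32), (20, Ada, 1990, 33), (20, Ada, 1990, 37), (20, Ada, 2016, 20), (20, Ada, 2016, 32), (20, Ada, 2016, 33), (20, Ada, 2016, 37), (20, Ada, 2019, 20), (20, Ada, 2019, 32), (20, Ada, 2019, 33), (20, Ada, 2019, 37), (20, Lee, 1990, 20), (20, Lee, 1990, 32), (20, Lee, 1990, 33), (20, Lee, 1990, 37), (20, Lee, 2016, 20), (20, Lee, 2016, 32), (20, Lee, 2016, 33), (20, Lee, 2016, 37), (20, Lee, 2019, 20), (20, Lee, 2019, 32), (20, Lee, 2019, 33), (20, Lee, 2019, 37), (20, Ola, 1990, 20), (20, Ola, 1990, 32), (20, Ola, 1990, 33), (20, Ola, 1990, 37), (20, Ola, 2016, 20), (20, Ola, 2016, 32), (20, Ola, 2016, 33), (20, Ola, 2016, 37), (20, Ola, 2019, 20), (20, Ola, 2019, 32), (20, Ola, 2019, 33), (20, Ola, 2019, 37)}.
σ[aid < 37]: keep tuples satisfying aid < 37 → {(20, Ada, 1990, 20), (20, Ada, 1990, 32), (20, Ada, 1990, 33), (20, Ada, 2016, 20), (20, Ada, 2016, 32), (20, Ada, 2016, 33), (20, Ada, 2019, 20), (20, Ada, 2019, 32), (20, Ada, 2019, 33), (20, Lee, 1990, 20), (20, Lee, 1990, 32), (20, Lee, 1990, 33), (20, Lee, 2016, 20), (20, Lee, 2016, 32), (20, Lee, 2016, 33), (20, Lee, 2019, 20), (20, Lee, 2019, 32), (20, Lee, 2019, 33), (20, Ola, 1990, 20), (20, Ola, 1990, 32), (20, Ola, 1990, 33), (20, Ola, 2016, 20), (20, Ola, 2016, 32), (20, Ola, 2016, 33), (20, Ola, 2019, 20), (20, Ola, 2019, 32), (20, Ola, 2019, 33)}
σ[aname = Lee]: keep tuples satisfying aname = Lee → {(20, Lee, 1990, 20), (20, Lee, 1990, 32), (20, Lee, 1990, 33), (20, Lee, 2016, 20), (20, Lee, 2016, 32), (20, Lee, 2016, 33), (20, Lee, 2019, 20), (20, Lee, 2019, 32), (20, Lee, 2019, 33)}
Projecting to aid, mid, aname (6 duplicate(s) eliminated): {(20, 20, Lee), (32, 20, Lee), (33, 20, Lee)}

{(20, 20, Lee), (32, 20, Lee), (33, 20, Lee)}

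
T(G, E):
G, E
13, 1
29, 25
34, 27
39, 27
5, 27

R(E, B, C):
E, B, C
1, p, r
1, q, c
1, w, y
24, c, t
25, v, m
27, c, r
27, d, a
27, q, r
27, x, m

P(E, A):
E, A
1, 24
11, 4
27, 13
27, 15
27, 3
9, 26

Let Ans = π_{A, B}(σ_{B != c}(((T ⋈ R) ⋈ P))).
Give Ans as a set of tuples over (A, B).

Joining T and R on E yields {(13, 1, p, r), (13, 1, q, c), (13, 1, w, y), (29, 25, v, m), (34, 27, c, r), (34, 27, d, a), (34, 27, q, r), (34, 27, x, m), (39, 27, c, r), (39, 27, d, a), (39, 27, q, r), (39, 27, x, m), (5, 27, c, r), (5, 27, d, a), (5, 27, q, r), (5, 27, x, m)}.
Joining (T ⋈ R) and P on E yields {(13, 1, p, r, 24), (13, 1, q, c, 24), (13, 1, w, y, 24), (34, 27, c, r, 13), (34, 27, c, r, 15), (34, 27, c, r, 3), (34, 27, d, a, 13), (34, 27, d, a, 15), (34, 27, d, a, 3), (34, 27, q, r, 13), (34, 27, q, r, 15), (34, 27, q, r, 3), (34, 27, x, m, 13), (34, 27, x, m, 15), (34, 27, x, m, 3), (39, 27, c, r, 13), (39, 27, c, r, 15), (39, 27, c, r, 3), (39, 27, d, a, 13), (39, 27, d, a, 15), (39, 27, d, a, 3), (39, 27, q, r, 13), (39, 27, q, r, 15), (39, 27, q, r, 3), (39, 27, x, m, 13), (39, 27, x, m, 15), (39, 27, x, m, 3), (5, 27, c, r, 13), (5, 27, c, r, 15), (5, 27, c, r, 3), (5, 27, d, a, 13), (5, 27, d, a, 15), (5, 27, d, a, 3), (5, 27, q, r, 13), (5, 27, q, r, 15), (5, 27, q, r, 3), (5, 27, x, m, 13), (5, 27, x, m, 15), (5, 27, x, m, 3)}.
σ[B != c]: keep tuples satisfying B != c → {(13, 1, p, r, 24), (13, 1, q, c, 24), (13, 1, w, y, 24), (34, 27, d, a, 13), (34, 27, d, a, 15), (34, 27, d, a, 3), (34, 27, q, r, 13), (34, 27, q, r, 15), (34, 27, q, r, 3), (34, 27, x, m, 13), (34, 27, x, m, 15), (34, 27, x, m, 3), (39, 27, d, a, 13), (39, 27, d, a, 15), (39, 27, d, a, 3), (39, 27, q, r, 13), (39, 27, q, r, 15), (39, 27, q, r, 3), (39, 27, x, m, 13), (39, 27, x, m, 15), (39, 27, x, m, 3), (5, 27, d, a, 13), (5, 27, d, a, 15), (5, 27, d, a, 3), (5, 27, q, r, 13), (5, 27, q, r, 15), (5, 27, q, r, 3), (5, 27, x, m, 13), (5, 27, x, m, 15), (5, 27, x, m, 3)}
Keep only column(s) A, B (18 duplicate(s) eliminated): {(13, d), (13, q), (13, x), (15, d), (15, q), (15, x), (24, p), (24, q), (24, w), (3, d), (3, q), (3, x)}

{(13, d), (13, q), (13, x), (15, d), (15, q), (15, x), (24, p), (24, q), (24, w), (3, d), (3, q), (3, x)}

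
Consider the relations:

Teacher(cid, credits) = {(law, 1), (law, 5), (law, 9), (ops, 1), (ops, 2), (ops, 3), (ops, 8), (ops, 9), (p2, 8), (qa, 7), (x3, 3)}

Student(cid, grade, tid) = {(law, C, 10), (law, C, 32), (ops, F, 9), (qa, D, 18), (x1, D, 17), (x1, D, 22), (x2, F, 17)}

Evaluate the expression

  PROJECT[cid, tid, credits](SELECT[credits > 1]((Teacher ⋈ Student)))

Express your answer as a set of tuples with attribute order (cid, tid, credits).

Natural join on cid: {(law, 1, C, 10), (law, 1, C, 32), (law, 5, C, 10), (law, 5, C, 32), (law, 9, C, 10), (law, 9, C, 32), (ops, 1, F, 9), (ops, 2, F, 9), (ops, 3, F, 9), (ops, 8, F, 9), (ops, 9, F, 9), (qa, 7, D, 18)}
Apply σ_{credits > 1}; surviving tuples: {(law, 5, C, 10), (law, 5, C, 32), (law, 9, C, 10), (law, 9, C, 32), (ops, 2, F, 9), (ops, 3, F, 9), (ops, 8, F, 9), (ops, 9, F, 9), (qa, 7, D, 18)}
π_{cid, tid, credits} gives {(law, 10, 5), (law, 10, 9), (law, 32, 5), (law, 32, 9), (ops, 9, 2), (ops, 9, 3), (ops, 9, 8), (ops, 9, 9), (qa, 18, 7)}.

{(law, 10, 5), (law, 10, 9), (law, 32, 5), (law, 32, 9), (ops, 9, 2), (ops, 9, 3), (ops, 9, 8), (ops, 9, 9), (qa, 18, 7)}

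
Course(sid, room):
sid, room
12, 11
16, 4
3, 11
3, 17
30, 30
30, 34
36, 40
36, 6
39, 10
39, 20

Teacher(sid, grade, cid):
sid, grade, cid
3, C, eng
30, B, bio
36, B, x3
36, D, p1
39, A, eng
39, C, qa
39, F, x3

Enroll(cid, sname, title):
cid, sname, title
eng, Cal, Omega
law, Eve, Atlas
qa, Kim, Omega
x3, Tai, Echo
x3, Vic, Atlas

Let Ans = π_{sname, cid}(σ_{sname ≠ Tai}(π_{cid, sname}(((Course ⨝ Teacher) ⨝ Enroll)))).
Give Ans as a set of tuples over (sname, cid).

Natural join on sid: {(3, 11, C, eng), (3, 17, C, eng), (30, 30, B, bio), (30, 34, B, bio), (36, 40, B, x3), (36, 40, D, p1), (36, 6, B, x3), (36, 6, D, p1), (39, 10, A, eng), (39, 10, C, qa), (39, 10, F, x3), (39, 20, A, eng), (39, 20, C, qa), (39, 20, F, x3)}
Natural join on cid: {(3, 11, C, eng, Cal, Omega), (3, 17, C, eng, Cal, Omega), (36, 40, B, x3, Tai, Echo), (36, 40, B, x3, Vic, Atlas), (36, 6, B, x3, Tai, Echo), (36, 6, B, x3, Vic, Atlas), (39, 10, A, eng, Cal, Omega), (39, 10, C, qa, Kim, Omega), (39, 10, F, x3, Tai, Echo), (39, 10, F, x3, Vic, Atlas), (39, 20, A, eng, Cal, Omega), (39, 20, C, qa, Kim, Omega), (39, 20, F, x3, Tai, Echo), (39, 20, F, x3, Vic, Atlas)}
Keep only column(s) cid, sname (10 duplicate(s) eliminated): {(eng, Cal), (qa, Kim), (x3, Tai), (x3, Vic)}
Selection sname ≠ Tai: {(eng, Cal), (qa, Kim), (x3, Vic)}
Keep only column(s) sname, cid: {(Cal, eng), (Kim, qa), (Vic, x3)}

{(Cal, eng), (Kim, qa), (Vic, x3)}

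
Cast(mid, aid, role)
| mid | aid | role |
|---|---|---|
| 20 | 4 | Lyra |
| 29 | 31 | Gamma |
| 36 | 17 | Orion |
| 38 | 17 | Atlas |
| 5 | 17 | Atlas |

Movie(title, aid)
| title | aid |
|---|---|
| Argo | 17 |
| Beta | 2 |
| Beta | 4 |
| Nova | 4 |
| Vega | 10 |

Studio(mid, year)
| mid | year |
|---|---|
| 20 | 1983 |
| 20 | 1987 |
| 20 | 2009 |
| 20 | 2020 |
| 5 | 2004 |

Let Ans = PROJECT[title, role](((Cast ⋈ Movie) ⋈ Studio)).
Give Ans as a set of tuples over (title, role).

{(Argo, Atlas), (Beta, Lyra), (Nova, Lyra)}

Joining Cast and Movie on aid yields {(20, 4, Lyra, Beta), (20, 4, Lyra, Nova), (36, 17, Orion, Argo), (38, 17, Atlas, Argo), (5, 17, Atlas, Argo)}.
Joining (Cast ⋈ Movie) and Studio on mid yields {(20, 4, Lyra, Beta, 1983), (20, 4, Lyra, Beta, 1987), (20, 4, Lyra, Beta, 2009), (20, 4, Lyra, Beta, 2020), (20, 4, Lyra, Nova, 1983), (20, 4, Lyra, Nova, 1987), (20, 4, Lyra, Nova, 2009), (20, 4, Lyra, Nova, 2020), (5, 17, Atlas, Argo, 2004)}.
Projecting to title, role (6 duplicate(s) eliminated): {(Argo, Atlas), (Beta, Lyra), (Nova, Lyra)}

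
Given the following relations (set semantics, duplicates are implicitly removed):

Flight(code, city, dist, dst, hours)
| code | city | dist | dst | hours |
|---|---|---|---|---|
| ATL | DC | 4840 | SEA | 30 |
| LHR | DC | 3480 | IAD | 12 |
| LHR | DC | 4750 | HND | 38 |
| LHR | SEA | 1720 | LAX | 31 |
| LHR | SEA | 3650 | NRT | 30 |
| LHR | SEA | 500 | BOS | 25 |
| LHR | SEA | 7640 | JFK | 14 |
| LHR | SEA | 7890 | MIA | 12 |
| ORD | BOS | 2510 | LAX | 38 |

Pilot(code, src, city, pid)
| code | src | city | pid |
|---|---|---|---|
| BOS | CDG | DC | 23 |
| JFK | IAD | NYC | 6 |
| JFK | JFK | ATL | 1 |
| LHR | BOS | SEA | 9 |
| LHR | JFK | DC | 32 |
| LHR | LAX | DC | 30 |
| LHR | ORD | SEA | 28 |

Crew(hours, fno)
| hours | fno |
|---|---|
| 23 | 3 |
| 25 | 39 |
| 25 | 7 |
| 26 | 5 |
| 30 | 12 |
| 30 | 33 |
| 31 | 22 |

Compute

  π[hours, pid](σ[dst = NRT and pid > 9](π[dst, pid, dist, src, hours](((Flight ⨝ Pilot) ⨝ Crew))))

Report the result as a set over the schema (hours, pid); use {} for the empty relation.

{(30, 28)}

Flight ⋈ Pilot (natural join on code, city): {(LHR, DC, 3480, IAD, 12, JFK, 32), (LHR, DC, 3480, IAD, 12, LAX, 30), (LHR, DC, 4750, HND, 38, JFK, 32), (LHR, DC, 4750, HND, 38, LAX, 30), (LHR, SEA, 1720, LAX, 31, BOS, 9), (LHR, SEA, 1720, LAX, 31, ORD, 28), (LHR, SEA, 3650, NRT, 30, BOS, 9), (LHR, SEA, 3650, NRT, 30, ORD, 28), (LHR, SEA, 500, BOS, 25, BOS, 9), (LHR, SEA, 500, BOS, 25, ORD, 28), (LHR, SEA, 7640, JFK, 14, BOS, 9), (LHR, SEA, 7640, JFK, 14, ORD, 28), (LHR, SEA, 7890, MIA, 12, BOS, 9), (LHR, SEA, 7890, MIA, 12, ORD, 28)}
(Flight ⨝ Pilot) ⋈ Crew (natural join on hours): {(LHR, SEA, 1720, LAX, 31, BOS, 9, 22), (LHR, SEA, 1720, LAX, 31, ORD, 28, 22), (LHR, SEA, 3650, NRT, 30, BOS, 9, 12), (LHR, SEA, 3650, NRT, 30, BOS, 9, 33), (LHR, SEA, 3650, NRT, 30, ORD, 28, 12), (LHR, SEA, 3650, NRT, 30, ORD, 28, 33), (LHR, SEA, 500, BOS, 25, BOS, 9, 39), (LHR, SEA, 500, BOS, 25, BOS, 9, 7), (LHR, SEA, 500, BOS, 25, ORD, 28, 39), (LHR, SEA, 500, BOS, 25, ORD, 28, 7)}
Keep only column(s) dst, pid, dist, src, hours (4 duplicate(s) eliminated): {(BOS, 28, 500, ORD, 25), (BOS, 9, 500, BOS, 25), (LAX, 28, 1720, ORD, 31), (LAX, 9, 1720, BOS, 31), (NRT, 28, 3650, ORD, 30), (NRT, 9, 3650, BOS, 30)}
Selection dst = NRT and pid > 9: {(NRT, 28, 3650, ORD, 30)}
Keep only column(s) hours, pid: {(30, 28)}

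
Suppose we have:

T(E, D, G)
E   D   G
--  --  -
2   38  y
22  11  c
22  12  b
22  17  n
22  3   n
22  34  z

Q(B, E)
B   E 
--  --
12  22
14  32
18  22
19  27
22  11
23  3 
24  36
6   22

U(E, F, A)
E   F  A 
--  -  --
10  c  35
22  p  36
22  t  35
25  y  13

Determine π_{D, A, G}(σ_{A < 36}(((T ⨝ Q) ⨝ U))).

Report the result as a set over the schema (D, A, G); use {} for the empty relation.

T ⋈ Q (natural join on E): {(22, 11, c, 12), (22, 11, c, 18), (22, 11, c, 6), (22, 12, b, 12), (22, 12, b, 18), (22, 12, b, 6), (22, 17, n, 12), (22, 17, n, 18), (22, 17, n, 6), (22, 3, n, 12), (22, 3, n, 18), (22, 3, n, 6), (22, 34, z, 12), (22, 34, z, 18), (22, 34, z, 6)}
(T ⨝ Q) ⋈ U (natural join on E): {(22, 11, c, 12, p, 36), (22, 11, c, 12, t, 35), (22, 11, c, 18, p, 36), (22, 11, c, 18, t, 35), (22, 11, c, 6, p, 36), (22, 11, c, 6, t, 35), (22, 12, b, 12, p, 36), (22, 12, b, 12, t, 35), (22, 12, b, 18, p, 36), (22, 12, b, 18, t, 35), (22, 12, b, 6, p, 36), (22, 12, b, 6, t, 35), (22, 17, n, 12, p, 36), (22, 17, n, 12, t, 35), (22, 17, n, 18, p, 36), (22, 17, n, 18, t, 35), (22, 17, n, 6, p, 36), (22, 17, n, 6, t, 35), (22, 3, n, 12, p, 36), (22, 3, n, 12, t, 35), (22, 3, n, 18, p, 36), (22, 3, n, 18, t, 35), (22, 3, n, 6, p, 36), (22, 3, n, 6, t, 35), (22, 34, z, 12, p, 36), (22, 34, z, 12, t, 35), (22, 34, z, 18, p, 36), (22, 34, z, 18, t, 35), (22, 34, z, 6, p, 36), (22, 34, z, 6, t, 35)}
Filtering on A < 36 leaves {(22, 11, c, 12, t, 35), (22, 11, c, 18, t, 35), (22, 11, c, 6, t, 35), (22, 12, b, 12, t, 35), (22, 12, b, 18, t, 35), (22, 12, b, 6, t, 35), (22, 17, n, 12, t, 35), (22, 17, n, 18, t, 35), (22, 17, n, 6, t, 35), (22, 3, n, 12, t, 35), (22, 3, n, 18, t, 35), (22, 3, n, 6, t, 35), (22, 34, z, 12, t, 35), (22, 34, z, 18, t, 35), (22, 34, z, 6, t, 35)}.
π[D, A, G]: project onto (D, A, G) (10 duplicate(s) eliminated) → {(11, 35, c), (12, 35, b), (17, 35, n), (3, 35, n), (34, 35, z)}

{(11, 35, c), (12, 35, b), (17, 35, n), (3, 35, n), (34, 35, z)}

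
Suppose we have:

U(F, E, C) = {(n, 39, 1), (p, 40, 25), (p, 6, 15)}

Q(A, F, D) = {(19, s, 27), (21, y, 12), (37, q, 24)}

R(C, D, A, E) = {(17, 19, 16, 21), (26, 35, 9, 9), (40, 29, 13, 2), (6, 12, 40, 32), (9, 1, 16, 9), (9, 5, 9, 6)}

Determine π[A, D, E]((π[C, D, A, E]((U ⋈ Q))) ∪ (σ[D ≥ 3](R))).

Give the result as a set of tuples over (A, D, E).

{(13, 29, 2), (16, 19, 21), (40, 12, 32), (9, 35, 9), (9, 5, 6)}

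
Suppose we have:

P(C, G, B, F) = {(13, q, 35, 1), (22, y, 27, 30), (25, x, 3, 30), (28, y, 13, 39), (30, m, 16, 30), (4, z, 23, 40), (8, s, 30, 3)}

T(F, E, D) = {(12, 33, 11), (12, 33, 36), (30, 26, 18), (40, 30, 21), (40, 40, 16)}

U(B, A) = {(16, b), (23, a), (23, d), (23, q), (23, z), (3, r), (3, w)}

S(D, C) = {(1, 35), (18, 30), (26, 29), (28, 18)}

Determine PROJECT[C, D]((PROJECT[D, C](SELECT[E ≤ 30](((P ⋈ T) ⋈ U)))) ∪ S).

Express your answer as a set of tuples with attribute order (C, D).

P ⋈ T (natural join on F): {(22, y, 27, 30, 26, 18), (25, x, 3, 30, 26, 18), (30, m, 16, 30, 26, 18), (4, z, 23, 40, 30, 21), (4, z, 23, 40, 40, 16)}
(P ⋈ T) ⋈ U (natural join on B): {(25, x, 3, 30, 26, 18, r), (25, x, 3, 30, 26, 18, w), (30, m, 16, 30, 26, 18, b), (4, z, 23, 40, 30, 21, a), (4, z, 23, 40, 30, 21, d), (4, z, 23, 40, 30, 21, q), (4, z, 23, 40, 30, 21, z), (4, z, 23, 40, 40, 16, a), (4, z, 23, 40, 40, 16, d), (4, z, 23, 40, 40, 16, q), (4, z, 23, 40, 40, 16, z)}
Selection E ≤ 30: {(25, x, 3, 30, 26, 18, r), (25, x, 3, 30, 26, 18, w), (30, m, 16, 30, 26, 18, b), (4, z, 23, 40, 30, 21, a), (4, z, 23, 40, 30, 21, d), (4, z, 23, 40, 30, 21, q), (4, z, 23, 40, 30, 21, z)}
π[D, C]: project onto (D, C) (4 duplicate(s) eliminated) → {(18, 25), (18, 30), (21, 4)}
Union: {(18, 25), (18, 30), (21, 4)} with {(1, 35), (18, 30), (26, 29), (28, 18)} → {(1, 35), (18, 25), (18, 30), (21, 4), (26, 29), (28, 18)}
π[C, D]: project onto (C, D) → {(18, 28), (25, 18), (29, 26), (30, 18), (35, 1), (4, 21)}

{(18, 28), (25, 18), (29, 26), (30, 18), (35, 1), (4, 21)}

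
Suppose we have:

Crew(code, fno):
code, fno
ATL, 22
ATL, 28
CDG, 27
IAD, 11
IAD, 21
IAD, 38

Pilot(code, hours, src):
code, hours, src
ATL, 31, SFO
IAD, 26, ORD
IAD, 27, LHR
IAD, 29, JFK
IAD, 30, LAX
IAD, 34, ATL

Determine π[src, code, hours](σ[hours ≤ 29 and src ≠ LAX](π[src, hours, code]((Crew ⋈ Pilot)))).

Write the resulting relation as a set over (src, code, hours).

Crew ⋈ Pilot (natural join on code): {(ATL, 22, 31, SFO), (ATL, 28, 31, SFO), (IAD, 11, 26, ORD), (IAD, 11, 27, LHR), (IAD, 11, 29, JFK), (IAD, 11, 30, LAX), (IAD, 11, 34, ATL), (IAD, 21, 26, ORD), (IAD, 21, 27, LHR), (IAD, 21, 29, JFK), (IAD, 21, 30, LAX), (IAD, 21, 34, ATL), (IAD, 38, 26, ORD), (IAD, 38, 27, LHR), (IAD, 38, 29, JFK), (IAD, 38, 30, LAX), (IAD, 38, 34, ATL)}
Projecting to src, hours, code (11 duplicate(s) eliminated): {(ATL, 34, IAD), (JFK, 29, IAD), (LAX, 30, IAD), (LHR, 27, IAD), (ORD, 26, IAD), (SFO, 31, ATL)}
σ[hours ≤ 29 and src ≠ LAX]: keep tuples satisfying hours ≤ 29 and src ≠ LAX → {(JFK, 29, IAD), (LHR, 27, IAD), (ORD, 26, IAD)}
Projecting to src, code, hours: {(JFK, IAD, 29), (LHR, IAD, 27), (ORD, IAD, 26)}

{(JFK, IAD, 29), (LHR, IAD, 27), (ORD, IAD, 26)}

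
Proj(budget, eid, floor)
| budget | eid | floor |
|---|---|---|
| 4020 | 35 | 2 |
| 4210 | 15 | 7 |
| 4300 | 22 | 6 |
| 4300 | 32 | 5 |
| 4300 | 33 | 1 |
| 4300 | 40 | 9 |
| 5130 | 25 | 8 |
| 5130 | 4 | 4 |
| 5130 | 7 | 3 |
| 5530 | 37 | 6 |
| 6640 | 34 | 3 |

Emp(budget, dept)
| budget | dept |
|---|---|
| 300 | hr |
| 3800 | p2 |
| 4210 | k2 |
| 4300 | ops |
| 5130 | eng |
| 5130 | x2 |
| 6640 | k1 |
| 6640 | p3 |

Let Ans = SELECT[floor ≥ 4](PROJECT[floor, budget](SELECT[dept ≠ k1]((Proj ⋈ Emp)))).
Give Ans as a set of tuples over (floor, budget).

{(4, 5130), (5, 4300), (6, 4300), (7, 4210), (8, 5130), (9, 4300)}

Natural join on budget: {(4210, 15, 7, k2), (4300, 22, 6, ops), (4300, 32, 5, ops), (4300, 33, 1, ops), (4300, 40, 9, ops), (5130, 25, 8, eng), (5130, 25, 8, x2), (5130, 4, 4, eng), (5130, 4, 4, x2), (5130, 7, 3, eng), (5130, 7, 3, x2), (6640, 34, 3, k1), (6640, 34, 3, p3)}
Apply σ_{dept ≠ k1}; surviving tuples: {(4210, 15, 7, k2), (4300, 22, 6, ops), (4300, 32, 5, ops), (4300, 33, 1, ops), (4300, 40, 9, ops), (5130, 25, 8, eng), (5130, 25, 8, x2), (5130, 4, 4, eng), (5130, 4, 4, x2), (5130, 7, 3, eng), (5130, 7, 3, x2), (6640, 34, 3, p3)}
π[floor, budget]: project onto (floor, budget) (3 duplicate(s) eliminated) → {(1, 4300), (3, 5130), (3, 6640), (4, 5130), (5, 4300), (6, 4300), (7, 4210), (8, 5130), (9, 4300)}
Apply σ_{floor ≥ 4}; surviving tuples: {(4, 5130), (5, 4300), (6, 4300), (7, 4210), (8, 5130), (9, 4300)}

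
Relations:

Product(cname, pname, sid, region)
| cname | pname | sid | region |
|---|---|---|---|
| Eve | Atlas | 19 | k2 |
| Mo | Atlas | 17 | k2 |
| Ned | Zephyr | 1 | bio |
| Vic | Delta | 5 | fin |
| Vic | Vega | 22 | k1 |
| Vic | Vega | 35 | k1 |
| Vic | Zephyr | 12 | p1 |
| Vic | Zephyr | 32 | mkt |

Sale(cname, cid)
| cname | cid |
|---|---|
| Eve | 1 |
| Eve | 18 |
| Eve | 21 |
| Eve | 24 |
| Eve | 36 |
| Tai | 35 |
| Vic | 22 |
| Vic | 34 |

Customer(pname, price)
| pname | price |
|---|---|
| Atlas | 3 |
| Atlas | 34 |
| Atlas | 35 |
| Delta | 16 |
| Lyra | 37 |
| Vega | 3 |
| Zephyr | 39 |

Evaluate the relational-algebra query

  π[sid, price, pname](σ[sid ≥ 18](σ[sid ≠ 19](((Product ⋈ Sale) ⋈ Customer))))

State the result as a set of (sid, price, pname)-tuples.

Natural join on cname: {(Eve, Atlas, 19, k2, 1), (Eve, Atlas, 19, k2, 18), (Eve, Atlas, 19, k2, 21), (Eve, Atlas, 19, k2, 24), (Eve, Atlas, 19, k2, 36), (Vic, Delta, 5, fin, 22), (Vic, Delta, 5, fin, 34), (Vic, Vega, 22, k1, 22), (Vic, Vega, 22, k1, 34), (Vic, Vega, 35, k1, 22), (Vic, Vega, 35, k1, 34), (Vic, Zephyr, 12, p1, 22), (Vic, Zephyr, 12, p1, 34), (Vic, Zephyr, 32, mkt, 22), (Vic, Zephyr, 32, mkt, 34)}
Natural join on pname: {(Eve, Atlas, 19, k2, 1, 3), (Eve, Atlas, 19, k2, 1, 34), (Eve, Atlas, 19, k2, 1, 35), (Eve, Atlas, 19, k2, 18, 3), (Eve, Atlas, 19, k2, 18, 34), (Eve, Atlas, 19, k2, 18, 35), (Eve, Atlas, 19, k2, 21, 3), (Eve, Atlas, 19, k2, 21, 34), (Eve, Atlas, 19, k2, 21, 35), (Eve, Atlas, 19, k2, 24, 3), (Eve, Atlas, 19, k2, 24, 34), (Eve, Atlas, 19, k2, 24, 35), (Eve, Atlas, 19, k2, 36, 3), (Eve, Atlas, 19, k2, 36, 34), (Eve, Atlas, 19, k2, 36, 35), (Vic, Delta, 5, fin, 22, 16), (Vic, Delta, 5, fin, 34, 16), (Vic, Vega, 22, k1, 22, 3), (Vic, Vega, 22, k1, 34, 3), (Vic, Vega, 35, k1, 22, 3), (Vic, Vega, 35, k1, 34, 3), (Vic, Zephyr, 12, p1, 22, 39), (Vic, Zephyr, 12, p1, 34, 39), (Vic, Zephyr, 32, mkt, 22, 39), (Vic, Zephyr, 32, mkt, 34, 39)}
Apply σ_{sid ≠ 19}; surviving tuples: {(Vic, Delta, 5, fin, 22, 16), (Vic, Delta, 5, fin, 34, 16), (Vic, Vega, 22, k1, 22, 3), (Vic, Vega, 22, k1, 34, 3), (Vic, Vega, 35, k1, 22, 3), (Vic, Vega, 35, k1, 34, 3), (Vic, Zephyr, 12, p1, 22, 39), (Vic, Zephyr, 12, p1, 34, 39), (Vic, Zephyr, 32, mkt, 22, 39), (Vic, Zephyr, 32, mkt, 34, 39)}
Apply σ_{sid ≥ 18}; surviving tuples: {(Vic, Vega, 22, k1, 22, 3), (Vic, Vega, 22, k1, 34, 3), (Vic, Vega, 35, k1, 22, 3), (Vic, Vega, 35, k1, 34, 3), (Vic, Zephyr, 32, mkt, 22, 39), (Vic, Zephyr, 32, mkt, 34, 39)}
π_{sid, price, pname} gives {(22, 3, Vega), (32, 39, Zephyr), (35, 3, Vega)} (3 duplicate(s) eliminated).

{(22, 3, Vega), (32, 39, Zephyr), (35, 3, Vega)}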